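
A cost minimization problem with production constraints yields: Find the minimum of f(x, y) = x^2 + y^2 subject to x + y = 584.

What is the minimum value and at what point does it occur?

Substitute y = 584 - x into f(x,y) = x^2 + y^2:
g(x) = x^2 + (584 - x)^2 = 2x^2 - 1168x + 341056
g'(x) = 4x - 1168 = 0  =>  x = 292
y = 584 - 292 = 292
Minimum value = 292^2 + 292^2 = 170528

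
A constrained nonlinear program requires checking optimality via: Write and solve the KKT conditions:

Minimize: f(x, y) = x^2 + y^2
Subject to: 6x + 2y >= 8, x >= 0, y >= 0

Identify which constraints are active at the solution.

KKT conditions for min x^2 + y^2 s.t. 6x + 2y >= 8, x >= 0, y >= 0:
Stationarity: 2x = mu*6 + mu_x, 2y = mu*2 + mu_y, with mu, mu_x, mu_y >= 0
Complementary slackness: mu*(6x + 2y - 8) = 0, mu_x*x = 0, mu_y*y = 0
(0, 0) is infeasible (6*0 + 2*0 < 8), so if mu = 0 stationarity would force x = mu_x/2 >= 0, y = mu_y/2 >= 0 with mu_x*x = mu_y*y = 0, i.e. x = y = 0: contradiction. Hence mu > 0 and 6x + 2y = 8 is active.
Try x > 0, y > 0 (so mu_x = mu_y = 0): x = 6*mu/2, y = 2*mu/2
Substitute: 6*(6*mu/2) + 2*(2*mu/2) = 8
  mu*40/2 = 8 => mu = 2/5
x* = 6/5 > 0, y* = 2/5 > 0, consistent with mu_x = mu_y = 0.
f is convex and the constraints are linear, so this KKT point is the global minimum.
f* = 8/5
Active constraints: 6x + 2y >= 8 (holds with equality, mu = 2/5 > 0); x >= 0 and y >= 0 are inactive (mu_x = mu_y = 0).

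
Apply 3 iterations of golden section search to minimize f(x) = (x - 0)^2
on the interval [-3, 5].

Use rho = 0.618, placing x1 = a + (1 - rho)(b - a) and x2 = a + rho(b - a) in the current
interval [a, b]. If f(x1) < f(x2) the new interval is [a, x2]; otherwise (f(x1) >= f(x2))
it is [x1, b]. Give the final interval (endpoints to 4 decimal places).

Golden section search for min of f(x) = (x - 0)^2 on [-3, 5].
Each step: x1 = a + (1 - rho)(b - a), x2 = a + rho(b - a); if f(x1) < f(x2) keep [a, x2], otherwise keep [x1, b].
Step 1: [-3.0000, 5.0000], x1=0.0560 (f=0.0031), x2=1.9440 (f=3.7791); f(x1) < f(x2) => keep [-3.0000, 1.9440]
Step 2: [-3.0000, 1.9440], x1=-1.1114 (f=1.2352), x2=0.0554 (f=0.0031); f(x1) > f(x2) => keep [-1.1114, 1.9440]
Step 3: [-1.1114, 1.9440], x1=0.0558 (f=0.0031), x2=0.7768 (f=0.6035); f(x1) < f(x2) => keep [-1.1114, 0.7768]
Final interval: [-1.1114, 0.7768]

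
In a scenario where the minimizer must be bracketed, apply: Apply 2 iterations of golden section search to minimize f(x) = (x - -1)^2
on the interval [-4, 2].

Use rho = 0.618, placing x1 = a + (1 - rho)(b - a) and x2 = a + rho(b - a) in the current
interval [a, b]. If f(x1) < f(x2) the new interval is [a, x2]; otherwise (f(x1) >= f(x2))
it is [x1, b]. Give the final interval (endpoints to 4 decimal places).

Golden section search for min of f(x) = (x - -1)^2 on [-4, 2].
Each step: x1 = a + (1 - rho)(b - a), x2 = a + rho(b - a); if f(x1) < f(x2) keep [a, x2], otherwise keep [x1, b].
Step 1: [-4.0000, 2.0000], x1=-1.7080 (f=0.5013), x2=-0.2920 (f=0.5013); f(x1) = f(x2) (tie, not '<') => keep [-1.7080, 2.0000]
Step 2: [-1.7080, 2.0000], x1=-0.2915 (f=0.5019), x2=0.5835 (f=2.5076); f(x1) < f(x2) => keep [-1.7080, 0.5835]
Final interval: [-1.7080, 0.5835]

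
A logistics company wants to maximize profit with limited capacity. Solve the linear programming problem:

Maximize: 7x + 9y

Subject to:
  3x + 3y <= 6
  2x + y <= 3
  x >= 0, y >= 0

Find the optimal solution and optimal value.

Feasible vertices: (0, 0), (0, 2), (1, 1), (3/2, 0)
Objective 7x + 9y at each:
  (0, 0): 0
  (0, 2): 18
  (1, 1): 16
  (3/2, 0): 21/2
Maximum is 18 at (0, 2).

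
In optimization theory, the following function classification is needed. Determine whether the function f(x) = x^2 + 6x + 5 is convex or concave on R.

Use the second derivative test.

f(x) = x^2 + 6x + 5
f'(x) = 2x + 6
f''(x) = 2
Since f''(x) = 2 > 0 for all x, f is convex on R.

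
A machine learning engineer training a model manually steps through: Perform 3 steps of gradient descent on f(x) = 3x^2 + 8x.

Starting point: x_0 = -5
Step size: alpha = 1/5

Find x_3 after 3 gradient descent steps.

f(x) = 3x^2 + 8x, f'(x) = 6x + (8)
Step 1: f'(-5) = -22, x_1 = -5 - 1/5 * -22 = -3/5
Step 2: f'(-3/5) = 22/5, x_2 = -3/5 - 1/5 * 22/5 = -37/25
Step 3: f'(-37/25) = -22/25, x_3 = -37/25 - 1/5 * -22/25 = -163/125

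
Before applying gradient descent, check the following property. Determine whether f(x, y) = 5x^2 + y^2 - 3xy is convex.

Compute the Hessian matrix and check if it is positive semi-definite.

f(x,y) = 5x^2 + y^2 - 3xy
Hessian H = [[10, -3], [-3, 2]]
trace(H) = 12, det(H) = 11
Eigenvalues: (12 +/- sqrt(100)) / 2 = 11, 1
Since both eigenvalues > 0, f is convex.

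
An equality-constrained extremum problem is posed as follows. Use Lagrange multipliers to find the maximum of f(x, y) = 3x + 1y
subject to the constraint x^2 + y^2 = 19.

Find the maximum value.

Set up Lagrange conditions: grad f = lambda * grad g
  3 = 2*lambda*x
  1 = 2*lambda*y
From these: x/y = 3/1, so x = 3t, y = 1t for some t.
Substitute into constraint: (3t)^2 + (1t)^2 = 19
  t^2 * 10 = 19
  t = sqrt(19/10)
Maximum = 3*x + 1*y = (3^2 + 1^2)*t = 10 * sqrt(19/10) = sqrt(190)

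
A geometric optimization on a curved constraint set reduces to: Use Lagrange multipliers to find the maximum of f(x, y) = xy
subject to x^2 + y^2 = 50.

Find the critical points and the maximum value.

Lagrange conditions: y = 2*lambda*x and x = 2*lambda*y
If x = 0 then y = 0, violating the constraint, so x, y != 0.
Dividing: y/x = x/y => x^2 = y^2 => y = x or y = -x
Constraint: 2x^2 = 50 => x^2 = 25 => x = +/-5
Critical points: (5, 5), (-5, -5), (5, -5), (-5, 5)
  y = x:  xy = x^2 = 25  at (5, 5) and (-5, -5)
  y = -x: xy = -x^2 = -25 at (5, -5) and (-5, 5)
Maximum xy = 25 at (5, 5) and (-5, -5)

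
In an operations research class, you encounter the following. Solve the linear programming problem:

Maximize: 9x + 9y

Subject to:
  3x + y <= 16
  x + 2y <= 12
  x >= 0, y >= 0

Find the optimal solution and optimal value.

Feasible vertices: (0, 0), (0, 6), (4, 4), (16/3, 0)
Objective 9x + 9y at each:
  (0, 0): 0
  (0, 6): 54
  (4, 4): 72
  (16/3, 0): 48
Maximum is 72 at (4, 4).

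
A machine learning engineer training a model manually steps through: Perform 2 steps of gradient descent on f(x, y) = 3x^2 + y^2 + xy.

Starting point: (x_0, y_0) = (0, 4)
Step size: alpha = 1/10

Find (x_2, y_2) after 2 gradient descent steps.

f(x,y) = 3x^2 + y^2 + xy
grad_x = 6x + 1y, grad_y = 2y + 1x
Step 1: grad = (4, 8), (-2/5, 16/5)
Step 2: grad = (4/5, 6), (-12/25, 13/5)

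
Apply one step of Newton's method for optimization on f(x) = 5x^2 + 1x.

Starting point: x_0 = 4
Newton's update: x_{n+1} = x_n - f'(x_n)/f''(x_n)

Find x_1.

f(x) = 5x^2 + 1x
f'(x) = 10x + (1), f''(x) = 10
Newton step: x_1 = x_0 - f'(x_0)/f''(x_0)
f'(4) = 41
x_1 = 4 - 41/10 = -1/10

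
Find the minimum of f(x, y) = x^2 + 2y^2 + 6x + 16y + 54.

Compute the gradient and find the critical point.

f(x,y) = x^2 + 2y^2 + 6x + 16y + 54
df/dx = 2x + (6) = 0  =>  x = -3
df/dy = 4y + (16) = 0  =>  y = -4
f(-3, -4) = 1*(-3)^2 + 2*(-4)^2 + 6*(-3) + 16*(-4) + 54 = 13
Hessian is diagonal with entries 2, 4 > 0, so this is a minimum.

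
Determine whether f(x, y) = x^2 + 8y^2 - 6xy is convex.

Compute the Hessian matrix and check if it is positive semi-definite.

f(x,y) = x^2 + 8y^2 - 6xy
Hessian H = [[2, -6], [-6, 16]]
trace(H) = 18, det(H) = -4
Eigenvalues: (18 +/- sqrt(340)) / 2 = 18.22, -0.2195
Since not both eigenvalues positive, f is neither convex nor concave.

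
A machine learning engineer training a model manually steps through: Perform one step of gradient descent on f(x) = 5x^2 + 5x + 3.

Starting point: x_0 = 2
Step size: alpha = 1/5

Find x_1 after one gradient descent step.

f(x) = 5x^2 + 5x + 3
f'(x) = 10x + 5
f'(2) = 10*2 + (5) = 25
x_1 = x_0 - alpha * f'(x_0) = 2 - 1/5 * 25 = -3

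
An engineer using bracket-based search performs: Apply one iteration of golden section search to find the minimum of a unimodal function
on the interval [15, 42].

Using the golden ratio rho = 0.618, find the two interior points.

Golden section search on [15, 42].
Golden ratio rho = 0.618 (approx).
Interior points:
  x_1 = 15 + (1-0.618)*27 = 25.3140
  x_2 = 15 + 0.618*27 = 31.6860
Compare f(x_1) and f(x_2) to determine which subinterval to keep.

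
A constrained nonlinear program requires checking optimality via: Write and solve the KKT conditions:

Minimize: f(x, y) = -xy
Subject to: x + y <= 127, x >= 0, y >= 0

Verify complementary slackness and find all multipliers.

Problem: min -xy s.t. x + y <= 127 (multiplier lambda), x >= 0 (mu_x), y >= 0 (mu_y)
KKT stationarity: -y + lambda - mu_x = 0, -x + lambda - mu_y = 0, with lambda, mu_x, mu_y >= 0
Complementary slackness: lambda*(x + y - 127) = 0, mu_x*x = 0, mu_y*y = 0
If lambda = 0: y = -mu_x <= 0 and x = -mu_y <= 0 force x = y = 0 with f = 0; but x = y = 127/2 is feasible with f = -16129/4 < 0, so this is not the minimum. Hence lambda > 0 and x + y = 127.
Try x > 0, y > 0 (so mu_x = mu_y = 0): y = lambda, x = lambda => x = y = lambda
x + y = 127 => 2*lambda = 127 => lambda = 127/2
x* = y* = 127/2 > 0, consistent with mu_x = mu_y = 0.
(Any feasible point with x = 0 or y = 0 has f = 0 > -16129/4, so the minimum is not on those boundaries.)
min(-xy) = -16129/4 (i.e. max xy = 16129/4)
Multipliers: lambda = 127/2, mu_x = 0, mu_y = 0
Complementary slackness: lambda*(x + y - 127) = 127/2*(127/2 + 127/2 - 127) = 0, mu_x*x = 0*127/2 = 0, mu_y*y = 0*127/2 = 0. Satisfied.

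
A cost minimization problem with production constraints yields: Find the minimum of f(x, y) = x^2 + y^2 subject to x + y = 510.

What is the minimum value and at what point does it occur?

Substitute y = 510 - x into f(x,y) = x^2 + y^2:
g(x) = x^2 + (510 - x)^2 = 2x^2 - 1020x + 260100
g'(x) = 4x - 1020 = 0  =>  x = 255
y = 510 - 255 = 255
Minimum value = 255^2 + 255^2 = 130050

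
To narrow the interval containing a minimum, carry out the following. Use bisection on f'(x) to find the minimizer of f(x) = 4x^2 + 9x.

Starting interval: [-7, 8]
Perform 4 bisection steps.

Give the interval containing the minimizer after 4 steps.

Finding critical point of f(x) = 4x^2 + 9x using bisection on f'(x) = 8x + 9.
f'(x) = 0 when x = -9/8.
Starting interval: [-7, 8]
Step 1: mid = 1/2, f'(mid) = 13, new interval = [-7, 1/2]
Step 2: mid = -13/4, f'(mid) = -17, new interval = [-13/4, 1/2]
Step 3: mid = -11/8, f'(mid) = -2, new interval = [-11/8, 1/2]
Step 4: mid = -7/16, f'(mid) = 11/2, new interval = [-11/8, -7/16]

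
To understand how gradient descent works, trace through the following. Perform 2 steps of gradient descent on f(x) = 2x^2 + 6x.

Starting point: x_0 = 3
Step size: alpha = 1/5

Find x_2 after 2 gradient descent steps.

f(x) = 2x^2 + 6x, f'(x) = 4x + (6)
Step 1: f'(3) = 18, x_1 = 3 - 1/5 * 18 = -3/5
Step 2: f'(-3/5) = 18/5, x_2 = -3/5 - 1/5 * 18/5 = -33/25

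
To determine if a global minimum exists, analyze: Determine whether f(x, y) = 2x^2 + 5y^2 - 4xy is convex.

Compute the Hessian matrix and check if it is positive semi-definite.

f(x,y) = 2x^2 + 5y^2 - 4xy
Hessian H = [[4, -4], [-4, 10]]
trace(H) = 14, det(H) = 24
Eigenvalues: (14 +/- sqrt(100)) / 2 = 12, 2
Since both eigenvalues > 0, f is convex.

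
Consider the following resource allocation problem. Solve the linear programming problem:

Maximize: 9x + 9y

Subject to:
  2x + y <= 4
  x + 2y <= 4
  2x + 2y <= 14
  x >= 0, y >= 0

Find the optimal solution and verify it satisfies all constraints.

Feasible vertices: (0, 0), (0, 2), (4/3, 4/3), (2, 0)
Objective 9x + 9y at each vertex:
  (0, 0): 0
  (0, 2): 18
  (4/3, 4/3): 24
  (2, 0): 18
Maximum is 24 at (4/3, 4/3).
Verify constraints at (x, y) = (4/3, 4/3):
  2*(4/3) + 1*(4/3) = 4 <= 4 (active)
  1*(4/3) + 2*(4/3) = 4 <= 4 (active)
  2*(4/3) + 2*(4/3) = 16/3 <= 14
  x = 4/3 >= 0, y = 4/3 >= 0. All constraints satisfied.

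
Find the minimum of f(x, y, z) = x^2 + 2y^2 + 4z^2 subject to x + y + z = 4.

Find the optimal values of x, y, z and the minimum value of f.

Using Lagrange multipliers on f = x^2 + 2y^2 + 4z^2 with constraint x + y + z = 4:
Conditions: 2*1*x = lambda, 2*2*y = lambda, 2*4*z = lambda
So x = lambda/2, y = lambda/4, z = lambda/8
Substituting into constraint: lambda * (7/8) = 4
lambda = 32/7
x = 16/7, y = 8/7, z = 4/7
Minimum value = 64/7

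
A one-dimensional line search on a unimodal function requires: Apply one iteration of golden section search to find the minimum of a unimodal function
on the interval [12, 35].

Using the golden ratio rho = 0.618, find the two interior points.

Golden section search on [12, 35].
Golden ratio rho = 0.618 (approx).
Interior points:
  x_1 = 12 + (1-0.618)*23 = 20.7860
  x_2 = 12 + 0.618*23 = 26.2140
Compare f(x_1) and f(x_2) to determine which subinterval to keep.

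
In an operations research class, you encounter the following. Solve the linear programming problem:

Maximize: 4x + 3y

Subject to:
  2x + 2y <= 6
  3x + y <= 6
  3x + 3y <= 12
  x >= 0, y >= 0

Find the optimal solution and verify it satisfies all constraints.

Feasible vertices: (0, 0), (0, 3), (3/2, 3/2), (2, 0)
Objective 4x + 3y at each vertex:
  (0, 0): 0
  (0, 3): 9
  (3/2, 3/2): 21/2
  (2, 0): 8
Maximum is 21/2 at (3/2, 3/2).
Verify constraints at (x, y) = (3/2, 3/2):
  2*(3/2) + 2*(3/2) = 6 <= 6 (active)
  3*(3/2) + 1*(3/2) = 6 <= 6 (active)
  3*(3/2) + 3*(3/2) = 9 <= 12
  x = 3/2 >= 0, y = 3/2 >= 0. All constraints satisfied.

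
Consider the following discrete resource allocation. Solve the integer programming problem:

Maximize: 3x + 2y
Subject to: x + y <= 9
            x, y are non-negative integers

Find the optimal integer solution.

Objective: 3x + 2y, constraint: x + y <= 9
Coefficient of x is 3 >= coefficient of y is 2, so allocate the entire budget to x.
Optimal: x = 9, y = 0, value = 27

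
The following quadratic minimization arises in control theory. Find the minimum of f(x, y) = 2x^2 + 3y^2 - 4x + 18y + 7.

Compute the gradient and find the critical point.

f(x,y) = 2x^2 + 3y^2 - 4x + 18y + 7
df/dx = 4x + (-4) = 0  =>  x = 1
df/dy = 6y + (18) = 0  =>  y = -3
f(1, -3) = 2*(1)^2 + 3*(-3)^2 + -4*(1) + 18*(-3) + 7 = -22
Hessian is diagonal with entries 4, 6 > 0, so this is a minimum.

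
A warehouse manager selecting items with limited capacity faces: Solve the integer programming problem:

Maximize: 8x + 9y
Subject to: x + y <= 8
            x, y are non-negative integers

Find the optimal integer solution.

Objective: 8x + 9y, constraint: x + y <= 8
Coefficient of y is 9 > coefficient of x is 8, so allocate the entire budget to y.
Optimal: x = 0, y = 8, value = 72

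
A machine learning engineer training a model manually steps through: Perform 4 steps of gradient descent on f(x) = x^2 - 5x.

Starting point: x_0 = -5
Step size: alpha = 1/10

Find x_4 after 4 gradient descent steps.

f(x) = x^2 - 5x, f'(x) = 2x + (-5)
Step 1: f'(-5) = -15, x_1 = -5 - 1/10 * -15 = -7/2
Step 2: f'(-7/2) = -12, x_2 = -7/2 - 1/10 * -12 = -23/10
Step 3: f'(-23/10) = -48/5, x_3 = -23/10 - 1/10 * -48/5 = -67/50
Step 4: f'(-67/50) = -192/25, x_4 = -67/50 - 1/10 * -192/25 = -143/250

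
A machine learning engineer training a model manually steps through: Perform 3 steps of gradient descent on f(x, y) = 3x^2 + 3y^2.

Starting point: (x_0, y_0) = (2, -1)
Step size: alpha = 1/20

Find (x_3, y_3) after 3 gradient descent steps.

f(x,y) = 3x^2 + 3y^2
grad_x = 6x + 0y, grad_y = 6y + 0x
Step 1: grad = (12, -6), (7/5, -7/10)
Step 2: grad = (42/5, -21/5), (49/50, -49/100)
Step 3: grad = (147/25, -147/50), (343/500, -343/1000)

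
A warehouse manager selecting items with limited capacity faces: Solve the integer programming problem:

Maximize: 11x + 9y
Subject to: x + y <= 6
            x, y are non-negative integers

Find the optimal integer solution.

Objective: 11x + 9y, constraint: x + y <= 6
Coefficient of x is 11 >= coefficient of y is 9, so allocate the entire budget to x.
Optimal: x = 6, y = 0, value = 66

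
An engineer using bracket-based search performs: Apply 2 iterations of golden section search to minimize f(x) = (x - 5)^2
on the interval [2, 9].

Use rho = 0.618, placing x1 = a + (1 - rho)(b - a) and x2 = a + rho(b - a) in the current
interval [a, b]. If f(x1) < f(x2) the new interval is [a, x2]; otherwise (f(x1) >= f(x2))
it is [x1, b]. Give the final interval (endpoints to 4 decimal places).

Golden section search for min of f(x) = (x - 5)^2 on [2, 9].
Each step: x1 = a + (1 - rho)(b - a), x2 = a + rho(b - a); if f(x1) < f(x2) keep [a, x2], otherwise keep [x1, b].
Step 1: [2.0000, 9.0000], x1=4.6740 (f=0.1063), x2=6.3260 (f=1.7583); f(x1) < f(x2) => keep [2.0000, 6.3260]
Step 2: [2.0000, 6.3260], x1=3.6525 (f=1.8157), x2=4.6735 (f=0.1066); f(x1) > f(x2) => keep [3.6525, 6.3260]
Final interval: [3.6525, 6.3260]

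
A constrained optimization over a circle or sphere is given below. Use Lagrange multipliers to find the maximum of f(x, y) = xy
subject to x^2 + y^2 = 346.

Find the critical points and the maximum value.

Lagrange conditions: y = 2*lambda*x and x = 2*lambda*y
If x = 0 then y = 0, violating the constraint, so x, y != 0.
Dividing: y/x = x/y => x^2 = y^2 => y = x or y = -x
Constraint: 2x^2 = 346 => x^2 = 173 => x = +/-sqrt(173)
Critical points: (sqrt(173), sqrt(173)), (-sqrt(173), -sqrt(173)), (sqrt(173), -sqrt(173)), (-sqrt(173), sqrt(173))
  y = x:  xy = x^2 = 173  at (sqrt(173), sqrt(173)) and (-sqrt(173), -sqrt(173))
  y = -x: xy = -x^2 = -173 at (sqrt(173), -sqrt(173)) and (-sqrt(173), sqrt(173))
Maximum xy = 173 at (sqrt(173), sqrt(173)) and (-sqrt(173), -sqrt(173))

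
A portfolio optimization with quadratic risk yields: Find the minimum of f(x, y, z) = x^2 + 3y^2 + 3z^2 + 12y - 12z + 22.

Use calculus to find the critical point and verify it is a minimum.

f(x,y,z) = x^2 + 3y^2 + 3z^2 + 12y - 12z + 22
df/dx = 2x + (0) = 0 => x = 0
df/dy = 6y + (12) = 0 => y = -2
df/dz = 6z + (-12) = 0 => z = 2
f(0,-2,2) = 1*(0)^2 + 3*(-2)^2 + 3*(2)^2 + 12*(-2) + -12*(2) + 22 = -2
Hessian is diagonal with entries 2, 6, 6 > 0, confirmed minimum.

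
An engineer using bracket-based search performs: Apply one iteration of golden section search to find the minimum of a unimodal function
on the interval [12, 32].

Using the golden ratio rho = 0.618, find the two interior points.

Golden section search on [12, 32].
Golden ratio rho = 0.618 (approx).
Interior points:
  x_1 = 12 + (1-0.618)*20 = 19.6400
  x_2 = 12 + 0.618*20 = 24.3600
Compare f(x_1) and f(x_2) to determine which subinterval to keep.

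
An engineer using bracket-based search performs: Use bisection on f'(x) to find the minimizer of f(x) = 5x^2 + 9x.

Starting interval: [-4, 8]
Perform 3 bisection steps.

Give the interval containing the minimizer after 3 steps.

Finding critical point of f(x) = 5x^2 + 9x using bisection on f'(x) = 10x + 9.
f'(x) = 0 when x = -9/10.
Starting interval: [-4, 8]
Step 1: mid = 2, f'(mid) = 29, new interval = [-4, 2]
Step 2: mid = -1, f'(mid) = -1, new interval = [-1, 2]
Step 3: mid = 1/2, f'(mid) = 14, new interval = [-1, 1/2]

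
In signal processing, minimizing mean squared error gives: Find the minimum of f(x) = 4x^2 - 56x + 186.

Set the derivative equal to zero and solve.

f(x) = 4x^2 - 56x + 186
f'(x) = 8x + (-56) = 0
x = 56/8 = 7
f(7) = -10
Since f''(x) = 8 > 0, this is a minimum.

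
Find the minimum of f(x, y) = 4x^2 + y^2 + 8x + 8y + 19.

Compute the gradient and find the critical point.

f(x,y) = 4x^2 + y^2 + 8x + 8y + 19
df/dx = 8x + (8) = 0  =>  x = -1
df/dy = 2y + (8) = 0  =>  y = -4
f(-1, -4) = 4*(-1)^2 + 1*(-4)^2 + 8*(-1) + 8*(-4) + 19 = -1
Hessian is diagonal with entries 8, 2 > 0, so this is a minimum.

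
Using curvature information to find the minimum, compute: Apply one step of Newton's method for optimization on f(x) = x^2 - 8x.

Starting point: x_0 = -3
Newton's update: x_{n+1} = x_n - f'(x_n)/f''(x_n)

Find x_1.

f(x) = x^2 - 8x
f'(x) = 2x + (-8), f''(x) = 2
Newton step: x_1 = x_0 - f'(x_0)/f''(x_0)
f'(-3) = -14
x_1 = -3 - -14/2 = 4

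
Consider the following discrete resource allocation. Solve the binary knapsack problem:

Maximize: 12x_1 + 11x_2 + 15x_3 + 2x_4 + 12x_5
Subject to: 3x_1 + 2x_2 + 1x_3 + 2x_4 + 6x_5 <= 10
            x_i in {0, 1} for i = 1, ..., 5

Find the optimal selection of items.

Items: item 1 (v=12, w=3), item 2 (v=11, w=2), item 3 (v=15, w=1), item 4 (v=2, w=2), item 5 (v=12, w=6)
Capacity: 10
Checking all 32 subsets (w = total weight, v = total value):
  {}: w = 0, v = 0
  {1}: w = 3, v = 12
  {2}: w = 2, v = 11
  {3}: w = 1, v = 15
  {4}: w = 2, v = 2
  {5}: w = 6, v = 12
  {1, 2}: w = 5, v = 23
  {1, 3}: w = 4, v = 27
  {1, 4}: w = 5, v = 14
  {1, 5}: w = 9, v = 24
  {2, 3}: w = 3, v = 26
  {2, 4}: w = 4, v = 13
  {2, 5}: w = 8, v = 23
  {3, 4}: w = 3, v = 17
  {3, 5}: w = 7, v = 27
  {4, 5}: w = 8, v = 14
  {1, 2, 3}: w = 6, v = 38
  {1, 2, 4}: w = 7, v = 25
  {1, 2, 5}: w = 11 > 10, infeasible
  {1, 3, 4}: w = 6, v = 29
  {1, 3, 5}: w = 10, v = 39
  {1, 4, 5}: w = 11 > 10, infeasible
  {2, 3, 4}: w = 5, v = 28
  {2, 3, 5}: w = 9, v = 38
  {2, 4, 5}: w = 10, v = 25
  {3, 4, 5}: w = 9, v = 29
  {1, 2, 3, 4}: w = 8, v = 40
  {1, 2, 3, 5}: w = 12 > 10, infeasible
  {1, 2, 4, 5}: w = 13 > 10, infeasible
  {1, 3, 4, 5}: w = 12 > 10, infeasible
  {2, 3, 4, 5}: w = 11 > 10, infeasible
  {1, 2, 3, 4, 5}: w = 14 > 10, infeasible
Best feasible subset: items [1, 2, 3, 4]
Total weight: 8 <= 10, total value: 40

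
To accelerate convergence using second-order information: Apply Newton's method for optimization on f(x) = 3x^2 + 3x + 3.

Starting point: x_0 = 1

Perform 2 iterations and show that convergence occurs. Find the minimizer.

f(x) = 3x^2 + 3x + 3, f'(x) = 6x + (3), f''(x) = 6
Step 1: f'(1) = 9, x_1 = 1 - 9/6 = -1/2
Step 2: f'(-1/2) = 0, x_2 = -1/2 (converged)
Newton's method converges in 1 step for quadratics.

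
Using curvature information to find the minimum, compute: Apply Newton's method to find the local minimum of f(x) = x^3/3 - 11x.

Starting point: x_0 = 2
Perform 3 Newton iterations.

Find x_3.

f(x) = x^3/3 - 11x
f'(x) = x^2 - 11, f''(x) = 2x
Newton update: x_{n+1} = x_n - (x_n^2 - 11)/(2*x_n)
Step 1: x_0 = 2, f'=-7, f''=4, x_1 = 15/4
Step 2: x_1 = 15/4, f'=49/16, f''=15/2, x_2 = 401/120
Step 3: x_2 = 401/120, f'=2401/14400, f''=401/60, x_3 = 319201/96240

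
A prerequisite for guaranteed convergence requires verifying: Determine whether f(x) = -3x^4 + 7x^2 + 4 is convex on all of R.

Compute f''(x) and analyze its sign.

f(x) = -3x^4 + 7x^2 + 4
f'(x) = -12x^3 + 14x
f''(x) = -36x^2 + 14
f''(x) = -36x^2 + 14 -> -inf as |x| -> inf
Therefore, f is not globally convex on R.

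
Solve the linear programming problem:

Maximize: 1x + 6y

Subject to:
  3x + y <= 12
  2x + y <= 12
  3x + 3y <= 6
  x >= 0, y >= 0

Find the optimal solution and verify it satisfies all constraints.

Feasible vertices: (0, 0), (0, 2), (2, 0)
Objective 1x + 6y at each vertex:
  (0, 0): 0
  (0, 2): 12
  (2, 0): 2
Maximum is 12 at (0, 2).
Verify constraints at (x, y) = (0, 2):
  3*0 + 1*2 = 2 <= 12
  2*0 + 1*2 = 2 <= 12
  3*0 + 3*2 = 6 <= 6 (active)
  x = 0 >= 0, y = 2 >= 0. All constraints satisfied.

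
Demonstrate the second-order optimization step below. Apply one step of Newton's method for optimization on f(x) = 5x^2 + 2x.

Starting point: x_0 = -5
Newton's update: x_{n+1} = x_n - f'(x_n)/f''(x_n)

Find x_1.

f(x) = 5x^2 + 2x
f'(x) = 10x + (2), f''(x) = 10
Newton step: x_1 = x_0 - f'(x_0)/f''(x_0)
f'(-5) = -48
x_1 = -5 - -48/10 = -1/5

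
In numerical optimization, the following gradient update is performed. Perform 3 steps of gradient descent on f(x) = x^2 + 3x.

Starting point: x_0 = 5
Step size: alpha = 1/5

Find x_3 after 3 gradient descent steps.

f(x) = x^2 + 3x, f'(x) = 2x + (3)
Step 1: f'(5) = 13, x_1 = 5 - 1/5 * 13 = 12/5
Step 2: f'(12/5) = 39/5, x_2 = 12/5 - 1/5 * 39/5 = 21/25
Step 3: f'(21/25) = 117/25, x_3 = 21/25 - 1/5 * 117/25 = -12/125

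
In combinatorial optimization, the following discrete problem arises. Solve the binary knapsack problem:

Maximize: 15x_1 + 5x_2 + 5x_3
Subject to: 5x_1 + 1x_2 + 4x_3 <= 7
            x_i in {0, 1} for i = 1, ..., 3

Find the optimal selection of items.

Items: item 1 (v=15, w=5), item 2 (v=5, w=1), item 3 (v=5, w=4)
Capacity: 7
Checking all 8 subsets (w = total weight, v = total value):
  {}: w = 0, v = 0
  {1}: w = 5, v = 15
  {2}: w = 1, v = 5
  {3}: w = 4, v = 5
  {1, 2}: w = 6, v = 20
  {1, 3}: w = 9 > 7, infeasible
  {2, 3}: w = 5, v = 10
  {1, 2, 3}: w = 10 > 7, infeasible
Best feasible subset: items [1, 2]
Total weight: 6 <= 7, total value: 20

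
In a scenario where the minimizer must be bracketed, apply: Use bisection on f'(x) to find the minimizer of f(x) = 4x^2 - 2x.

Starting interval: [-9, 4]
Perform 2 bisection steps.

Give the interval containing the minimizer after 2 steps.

Finding critical point of f(x) = 4x^2 - 2x using bisection on f'(x) = 8x + -2.
f'(x) = 0 when x = 1/4.
Starting interval: [-9, 4]
Step 1: mid = -5/2, f'(mid) = -22, new interval = [-5/2, 4]
Step 2: mid = 3/4, f'(mid) = 4, new interval = [-5/2, 3/4]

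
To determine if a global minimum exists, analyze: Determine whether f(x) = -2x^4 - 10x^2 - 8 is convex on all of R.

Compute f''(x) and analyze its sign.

f(x) = -2x^4 - 10x^2 - 8
f'(x) = -8x^3 + -20x
f''(x) = -24x^2 + -20
f''(x) = -24x^2 + -20 <= -20 < 0 for all x
Therefore, f is concave on R.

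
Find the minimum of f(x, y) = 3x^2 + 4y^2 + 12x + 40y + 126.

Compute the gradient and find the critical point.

f(x,y) = 3x^2 + 4y^2 + 12x + 40y + 126
df/dx = 6x + (12) = 0  =>  x = -2
df/dy = 8y + (40) = 0  =>  y = -5
f(-2, -5) = 3*(-2)^2 + 4*(-5)^2 + 12*(-2) + 40*(-5) + 126 = 14
Hessian is diagonal with entries 6, 8 > 0, so this is a minimum.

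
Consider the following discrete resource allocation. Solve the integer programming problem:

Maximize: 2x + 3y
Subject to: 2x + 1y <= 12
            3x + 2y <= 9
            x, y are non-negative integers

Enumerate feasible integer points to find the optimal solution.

Constraint 1: 2x + 1y <= 12
Constraint 2: 3x + 2y <= 9
Feasible x range (need y >= 0): 0 <= x <= min(12/2, 9/3) => x in {0, ..., 3}.
Enumerate feasible integer points row by row (the coefficient of y is 3 > 0, so for each x the largest feasible y gives the best value):
  x = 0: y <= min((12 - 2*0)/1, (9 - 3*0)/2) => y in {0, ..., 4}; best 2*0 + 3*4 = 12
  x = 1: y <= min((12 - 2*1)/1, (9 - 3*1)/2) => y in {0, ..., 3}; best 2*1 + 3*3 = 11
  x = 2: y <= min((12 - 2*2)/1, (9 - 3*2)/2) => y in {0, ..., 1}; best 2*2 + 3*1 = 7
  x = 3: y <= min((12 - 2*3)/1, (9 - 3*3)/2) => y in {0}; best 2*3 + 3*0 = 6
The maximum 2x + 3y = 12 is achieved at x = 0, y = 4.
Check: 2*0 + 1*4 = 4 <= 12 and 3*0 + 2*4 = 8 <= 9.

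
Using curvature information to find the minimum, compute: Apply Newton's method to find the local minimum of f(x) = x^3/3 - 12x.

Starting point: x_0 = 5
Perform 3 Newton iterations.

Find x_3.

f(x) = x^3/3 - 12x
f'(x) = x^2 - 12, f''(x) = 2x
Newton update: x_{n+1} = x_n - (x_n^2 - 12)/(2*x_n)
Step 1: x_0 = 5, f'=13, f''=10, x_1 = 37/10
Step 2: x_1 = 37/10, f'=169/100, f''=37/5, x_2 = 2569/740
Step 3: x_2 = 2569/740, f'=28561/547600, f''=2569/370, x_3 = 13170961/3802120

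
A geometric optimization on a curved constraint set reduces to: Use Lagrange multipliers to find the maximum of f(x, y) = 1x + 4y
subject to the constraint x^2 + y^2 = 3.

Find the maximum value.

Set up Lagrange conditions: grad f = lambda * grad g
  1 = 2*lambda*x
  4 = 2*lambda*y
From these: x/y = 1/4, so x = 1t, y = 4t for some t.
Substitute into constraint: (1t)^2 + (4t)^2 = 3
  t^2 * 17 = 3
  t = sqrt(3/17)
Maximum = 1*x + 4*y = (1^2 + 4^2)*t = 17 * sqrt(3/17) = sqrt(51)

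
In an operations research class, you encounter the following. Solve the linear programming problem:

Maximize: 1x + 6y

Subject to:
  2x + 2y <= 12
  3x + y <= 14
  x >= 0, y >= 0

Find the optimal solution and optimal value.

Feasible vertices: (0, 0), (0, 6), (4, 2), (14/3, 0)
Objective 1x + 6y at each:
  (0, 0): 0
  (0, 6): 36
  (4, 2): 16
  (14/3, 0): 14/3
Maximum is 36 at (0, 6).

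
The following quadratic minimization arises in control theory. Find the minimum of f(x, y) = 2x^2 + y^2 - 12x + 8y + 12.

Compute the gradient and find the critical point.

f(x,y) = 2x^2 + y^2 - 12x + 8y + 12
df/dx = 4x + (-12) = 0  =>  x = 3
df/dy = 2y + (8) = 0  =>  y = -4
f(3, -4) = 2*(3)^2 + 1*(-4)^2 + -12*(3) + 8*(-4) + 12 = -22
Hessian is diagonal with entries 4, 2 > 0, so this is a minimum.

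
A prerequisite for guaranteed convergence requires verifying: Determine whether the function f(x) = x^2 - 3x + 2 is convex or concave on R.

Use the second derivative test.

f(x) = x^2 - 3x + 2
f'(x) = 2x - 3
f''(x) = 2
Since f''(x) = 2 > 0 for all x, f is convex on R.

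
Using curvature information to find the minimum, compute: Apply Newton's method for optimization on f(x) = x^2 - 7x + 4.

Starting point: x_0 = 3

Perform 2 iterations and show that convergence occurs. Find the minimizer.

f(x) = x^2 - 7x + 4, f'(x) = 2x + (-7), f''(x) = 2
Step 1: f'(3) = -1, x_1 = 3 - -1/2 = 7/2
Step 2: f'(7/2) = 0, x_2 = 7/2 (converged)
Newton's method converges in 1 step for quadratics.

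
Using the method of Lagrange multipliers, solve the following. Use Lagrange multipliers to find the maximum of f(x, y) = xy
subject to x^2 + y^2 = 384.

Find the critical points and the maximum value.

Lagrange conditions: y = 2*lambda*x and x = 2*lambda*y
If x = 0 then y = 0, violating the constraint, so x, y != 0.
Dividing: y/x = x/y => x^2 = y^2 => y = x or y = -x
Constraint: 2x^2 = 384 => x^2 = 192 => x = +/-sqrt(192)
Critical points: (sqrt(192), sqrt(192)), (-sqrt(192), -sqrt(192)), (sqrt(192), -sqrt(192)), (-sqrt(192), sqrt(192))
  y = x:  xy = x^2 = 192  at (sqrt(192), sqrt(192)) and (-sqrt(192), -sqrt(192))
  y = -x: xy = -x^2 = -192 at (sqrt(192), -sqrt(192)) and (-sqrt(192), sqrt(192))
Maximum xy = 192 at (sqrt(192), sqrt(192)) and (-sqrt(192), -sqrt(192))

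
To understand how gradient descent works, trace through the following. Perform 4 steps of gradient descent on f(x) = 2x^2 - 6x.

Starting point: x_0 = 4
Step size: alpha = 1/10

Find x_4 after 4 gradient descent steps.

f(x) = 2x^2 - 6x, f'(x) = 4x + (-6)
Step 1: f'(4) = 10, x_1 = 4 - 1/10 * 10 = 3
Step 2: f'(3) = 6, x_2 = 3 - 1/10 * 6 = 12/5
Step 3: f'(12/5) = 18/5, x_3 = 12/5 - 1/10 * 18/5 = 51/25
Step 4: f'(51/25) = 54/25, x_4 = 51/25 - 1/10 * 54/25 = 228/125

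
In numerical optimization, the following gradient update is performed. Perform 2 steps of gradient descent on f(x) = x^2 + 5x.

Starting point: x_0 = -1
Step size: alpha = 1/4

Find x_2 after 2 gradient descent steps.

f(x) = x^2 + 5x, f'(x) = 2x + (5)
Step 1: f'(-1) = 3, x_1 = -1 - 1/4 * 3 = -7/4
Step 2: f'(-7/4) = 3/2, x_2 = -7/4 - 1/4 * 3/2 = -17/8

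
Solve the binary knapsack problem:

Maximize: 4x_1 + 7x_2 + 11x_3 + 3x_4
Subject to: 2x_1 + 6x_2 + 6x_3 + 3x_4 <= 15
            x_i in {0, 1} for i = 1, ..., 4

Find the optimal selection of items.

Items: item 1 (v=4, w=2), item 2 (v=7, w=6), item 3 (v=11, w=6), item 4 (v=3, w=3)
Capacity: 15
Checking all 16 subsets (w = total weight, v = total value):
  {}: w = 0, v = 0
  {1}: w = 2, v = 4
  {2}: w = 6, v = 7
  {3}: w = 6, v = 11
  {4}: w = 3, v = 3
  {1, 2}: w = 8, v = 11
  {1, 3}: w = 8, v = 15
  {1, 4}: w = 5, v = 7
  {2, 3}: w = 12, v = 18
  {2, 4}: w = 9, v = 10
  {3, 4}: w = 9, v = 14
  {1, 2, 3}: w = 14, v = 22
  {1, 2, 4}: w = 11, v = 14
  {1, 3, 4}: w = 11, v = 18
  {2, 3, 4}: w = 15, v = 21
  {1, 2, 3, 4}: w = 17 > 15, infeasible
Best feasible subset: items [1, 2, 3]
Total weight: 14 <= 15, total value: 22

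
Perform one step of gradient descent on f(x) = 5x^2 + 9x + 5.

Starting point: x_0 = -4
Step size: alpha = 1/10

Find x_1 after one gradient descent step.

f(x) = 5x^2 + 9x + 5
f'(x) = 10x + 9
f'(-4) = 10*-4 + (9) = -31
x_1 = x_0 - alpha * f'(x_0) = -4 - 1/10 * -31 = -9/10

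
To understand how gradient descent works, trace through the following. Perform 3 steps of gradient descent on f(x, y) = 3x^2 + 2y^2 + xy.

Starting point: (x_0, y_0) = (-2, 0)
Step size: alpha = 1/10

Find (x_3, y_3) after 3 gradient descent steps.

f(x,y) = 3x^2 + 2y^2 + xy
grad_x = 6x + 1y, grad_y = 4y + 1x
Step 1: grad = (-12, -2), (-4/5, 1/5)
Step 2: grad = (-23/5, 0), (-17/50, 1/5)
Step 3: grad = (-46/25, 23/50), (-39/250, 77/500)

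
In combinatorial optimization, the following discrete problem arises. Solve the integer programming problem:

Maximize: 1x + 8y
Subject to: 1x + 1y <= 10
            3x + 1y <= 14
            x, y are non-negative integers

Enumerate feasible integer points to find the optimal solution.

Constraint 1: 1x + 1y <= 10
Constraint 2: 3x + 1y <= 14
Feasible x range (need y >= 0): 0 <= x <= min(10/1, 14/3) => x in {0, ..., 4}.
Enumerate feasible integer points row by row (the coefficient of y is 8 > 0, so for each x the largest feasible y gives the best value):
  x = 0: y <= min((10 - 1*0)/1, (14 - 3*0)/1) => y in {0, ..., 10}; best 1*0 + 8*10 = 80
  x = 1: y <= min((10 - 1*1)/1, (14 - 3*1)/1) => y in {0, ..., 9}; best 1*1 + 8*9 = 73
  x = 2: y <= min((10 - 1*2)/1, (14 - 3*2)/1) => y in {0, ..., 8}; best 1*2 + 8*8 = 66
  x = 3: y <= min((10 - 1*3)/1, (14 - 3*3)/1) => y in {0, ..., 5}; best 1*3 + 8*5 = 43
  x = 4: y <= min((10 - 1*4)/1, (14 - 3*4)/1) => y in {0, ..., 2}; best 1*4 + 8*2 = 20
The maximum 1x + 8y = 80 is achieved at x = 0, y = 10.
Check: 1*0 + 1*10 = 10 <= 10 and 3*0 + 1*10 = 10 <= 14.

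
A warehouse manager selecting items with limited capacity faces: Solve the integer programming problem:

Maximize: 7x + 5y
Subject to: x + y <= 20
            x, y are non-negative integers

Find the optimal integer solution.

Objective: 7x + 5y, constraint: x + y <= 20
Coefficient of x is 7 >= coefficient of y is 5, so allocate the entire budget to x.
Optimal: x = 20, y = 0, value = 140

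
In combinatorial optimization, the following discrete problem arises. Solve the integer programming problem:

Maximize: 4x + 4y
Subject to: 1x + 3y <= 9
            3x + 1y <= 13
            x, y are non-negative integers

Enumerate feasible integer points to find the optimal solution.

Constraint 1: 1x + 3y <= 9
Constraint 2: 3x + 1y <= 13
Feasible x range (need y >= 0): 0 <= x <= min(9/1, 13/3) => x in {0, ..., 4}.
Enumerate feasible integer points row by row (the coefficient of y is 4 > 0, so for each x the largest feasible y gives the best value):
  x = 0: y <= min((9 - 1*0)/3, (13 - 3*0)/1) => y in {0, ..., 3}; best 4*0 + 4*3 = 12
  x = 1: y <= min((9 - 1*1)/3, (13 - 3*1)/1) => y in {0, ..., 2}; best 4*1 + 4*2 = 12
  x = 2: y <= min((9 - 1*2)/3, (13 - 3*2)/1) => y in {0, ..., 2}; best 4*2 + 4*2 = 16
  x = 3: y <= min((9 - 1*3)/3, (13 - 3*3)/1) => y in {0, ..., 2}; best 4*3 + 4*2 = 20
  x = 4: y <= min((9 - 1*4)/3, (13 - 3*4)/1) => y in {0, ..., 1}; best 4*4 + 4*1 = 20
The maximum 4x + 4y = 20 is achieved at x = 3, y = 2.
(The same value 20 is also attained at (4, 1).)
Check: 1*3 + 3*2 = 9 <= 9 and 3*3 + 1*2 = 11 <= 13.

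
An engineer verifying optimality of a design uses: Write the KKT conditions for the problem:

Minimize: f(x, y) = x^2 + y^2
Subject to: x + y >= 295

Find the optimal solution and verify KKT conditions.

KKT conditions for min x^2 + y^2 s.t. x + y >= 295:
Stationarity: 2x = mu, 2y = mu
So x = y = mu/2.
Complementary slackness: mu*(x + y - 295) = 0
Primal feasibility: x + y >= 295; dual feasibility: mu >= 0
If mu = 0 then x = y = 0, but 0 + 0 < 295 is infeasible, so the constraint is active.
Constraint active: x + y = 2*(mu/2) = 295 => mu = 295
x = y = 295/2, f = 87025/2
Verify: stationarity 2*(295/2) = 295 = mu; primal 295/2 + 295/2 = 295 >= 295; dual mu = 295 >= 0; complementary slackness 295*(295 - 295) = 0. All KKT conditions hold.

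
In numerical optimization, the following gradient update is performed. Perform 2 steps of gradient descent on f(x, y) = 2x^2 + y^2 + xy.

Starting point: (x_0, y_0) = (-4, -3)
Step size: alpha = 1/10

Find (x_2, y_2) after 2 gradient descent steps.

f(x,y) = 2x^2 + y^2 + xy
grad_x = 4x + 1y, grad_y = 2y + 1x
Step 1: grad = (-19, -10), (-21/10, -2)
Step 2: grad = (-52/5, -61/10), (-53/50, -139/100)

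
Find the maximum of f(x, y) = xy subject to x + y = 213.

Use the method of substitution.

Substitute y = 213 - x into f(x,y) = xy:
g(x) = x(213 - x) = 213x - x^2
g'(x) = 213 - 2x = 0  =>  x = 213/2
y = 213 - 213/2 = 213/2
Maximum value = (213/2) * (213/2) = 45369/4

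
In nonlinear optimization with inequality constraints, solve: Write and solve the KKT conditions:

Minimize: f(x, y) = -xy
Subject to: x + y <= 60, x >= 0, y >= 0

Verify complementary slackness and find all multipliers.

Problem: min -xy s.t. x + y <= 60 (multiplier lambda), x >= 0 (mu_x), y >= 0 (mu_y)
KKT stationarity: -y + lambda - mu_x = 0, -x + lambda - mu_y = 0, with lambda, mu_x, mu_y >= 0
Complementary slackness: lambda*(x + y - 60) = 0, mu_x*x = 0, mu_y*y = 0
If lambda = 0: y = -mu_x <= 0 and x = -mu_y <= 0 force x = y = 0 with f = 0; but x = y = 30 is feasible with f = -900 < 0, so this is not the minimum. Hence lambda > 0 and x + y = 60.
Try x > 0, y > 0 (so mu_x = mu_y = 0): y = lambda, x = lambda => x = y = lambda
x + y = 60 => 2*lambda = 60 => lambda = 30
x* = y* = 30 > 0, consistent with mu_x = mu_y = 0.
(Any feasible point with x = 0 or y = 0 has f = 0 > -900, so the minimum is not on those boundaries.)
min(-xy) = -900 (i.e. max xy = 900)
Multipliers: lambda = 30, mu_x = 0, mu_y = 0
Complementary slackness: lambda*(x + y - 60) = 30*(30 + 30 - 60) = 0, mu_x*x = 0*30 = 0, mu_y*y = 0*30 = 0. Satisfied.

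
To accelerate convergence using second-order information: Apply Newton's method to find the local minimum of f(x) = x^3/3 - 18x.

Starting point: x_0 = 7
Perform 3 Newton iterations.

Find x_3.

f(x) = x^3/3 - 18x
f'(x) = x^2 - 18, f''(x) = 2x
Newton update: x_{n+1} = x_n - (x_n^2 - 18)/(2*x_n)
Step 1: x_0 = 7, f'=31, f''=14, x_1 = 67/14
Step 2: x_1 = 67/14, f'=961/196, f''=67/7, x_2 = 8017/1876
Step 3: x_2 = 8017/1876, f'=923521/3519376, f''=8017/938, x_3 = 127621057/30079784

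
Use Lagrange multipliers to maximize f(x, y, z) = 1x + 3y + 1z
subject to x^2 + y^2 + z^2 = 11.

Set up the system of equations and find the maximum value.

Lagrange conditions: 1 = 2*lambda*x, 3 = 2*lambda*y, 1 = 2*lambda*z
So x:1 = y:3 = z:1, i.e. x = 1t, y = 3t, z = 1t
Constraint: t^2*(1^2 + 3^2 + 1^2) = 11
  t^2 * 11 = 11  =>  t = sqrt(1)
Maximum = 1*1t + 3*3t + 1*1t = 11*sqrt(1) = 11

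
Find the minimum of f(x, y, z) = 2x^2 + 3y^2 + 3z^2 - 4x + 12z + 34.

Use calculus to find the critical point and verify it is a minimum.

f(x,y,z) = 2x^2 + 3y^2 + 3z^2 - 4x + 12z + 34
df/dx = 4x + (-4) = 0 => x = 1
df/dy = 6y + (0) = 0 => y = 0
df/dz = 6z + (12) = 0 => z = -2
f(1,0,-2) = 2*(1)^2 + 3*(0)^2 + 3*(-2)^2 + -4*(1) + 12*(-2) + 34 = 20
Hessian is diagonal with entries 4, 6, 6 > 0, confirmed minimum.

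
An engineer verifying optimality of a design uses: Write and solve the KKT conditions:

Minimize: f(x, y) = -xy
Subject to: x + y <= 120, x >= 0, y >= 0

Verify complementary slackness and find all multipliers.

Problem: min -xy s.t. x + y <= 120 (multiplier lambda), x >= 0 (mu_x), y >= 0 (mu_y)
KKT stationarity: -y + lambda - mu_x = 0, -x + lambda - mu_y = 0, with lambda, mu_x, mu_y >= 0
Complementary slackness: lambda*(x + y - 120) = 0, mu_x*x = 0, mu_y*y = 0
If lambda = 0: y = -mu_x <= 0 and x = -mu_y <= 0 force x = y = 0 with f = 0; but x = y = 60 is feasible with f = -3600 < 0, so this is not the minimum. Hence lambda > 0 and x + y = 120.
Try x > 0, y > 0 (so mu_x = mu_y = 0): y = lambda, x = lambda => x = y = lambda
x + y = 120 => 2*lambda = 120 => lambda = 60
x* = y* = 60 > 0, consistent with mu_x = mu_y = 0.
(Any feasible point with x = 0 or y = 0 has f = 0 > -3600, so the minimum is not on those boundaries.)
min(-xy) = -3600 (i.e. max xy = 3600)
Multipliers: lambda = 60, mu_x = 0, mu_y = 0
Complementary slackness: lambda*(x + y - 120) = 60*(60 + 60 - 120) = 0, mu_x*x = 0*60 = 0, mu_y*y = 0*60 = 0. Satisfied.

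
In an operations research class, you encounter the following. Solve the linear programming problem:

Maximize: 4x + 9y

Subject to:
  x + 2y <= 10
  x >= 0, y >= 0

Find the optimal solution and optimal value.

The feasible region has vertices at [(0, 0), (10, 0), (0, 5)].
Checking objective 4x + 9y at each vertex:
  (0, 0): 4*0 + 9*0 = 0
  (10, 0): 4*10 + 9*0 = 40
  (0, 5): 4*0 + 9*5 = 45
Maximum is 45 at (0, 5).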